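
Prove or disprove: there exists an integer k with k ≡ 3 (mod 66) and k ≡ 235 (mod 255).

No, no such integer exists.

Both moduli are multiples of 3 = gcd(66, 255), so any solution would satisfy k ≡ 3 and k ≡ 235 modulo 3 simultaneously.
These are incompatible: 3 − 235 = -232 is not divisible by 3.
So no integer satisfies both congruences.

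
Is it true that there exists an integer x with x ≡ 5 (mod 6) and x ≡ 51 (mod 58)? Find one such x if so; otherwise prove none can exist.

gcd(6, 58) = 2. A simultaneous solution exists iff 5 ≡ 51 (mod 2); here 5 mod 2 = 1 = 51 mod 2, so it does.
Write x = 5 + 6t. Then 6t ≡ 51 − 5 ≡ 46 (mod 58); dividing through by 2 gives 3t ≡ 23 (mod 29).
To invert 3 modulo 29: 29 = 9·3 + 2, 3 = 1·2 + 1, 2 = 2·1 + 0, and unwinding, 1 = 3 − 1·2 = 3 − (29 − 9·3) = −29 + 10·3. Thus 3⁻¹ ≡ 10 (mod 29).
Therefore t ≡ 10·23 = 230 ≡ 27 (mod 29).
Then x = 5 + 6·27 = 167.
Verify: 167 = 27·6 + 5 and 167 = 2·58 + 51. ✓

x = 167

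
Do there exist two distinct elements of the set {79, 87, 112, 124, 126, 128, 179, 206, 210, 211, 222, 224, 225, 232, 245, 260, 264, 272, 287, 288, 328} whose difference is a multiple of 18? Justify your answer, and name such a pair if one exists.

Yes: 112 and 328.

Both 112 and 328 leave remainder 4 on division by 18; their difference 216 = 12·18 is a multiple of 18.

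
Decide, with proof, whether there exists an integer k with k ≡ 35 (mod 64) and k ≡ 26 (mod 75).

Since 64 and 75 share no common factor, CRT says the pair of congruences has a solution (unique mod 4800).
Any solution of the first congruence is k = 35 + 64t; substituting into the second, 64t ≡ 26 − 35 ≡ 66 (mod 75).
Invert 64 mod 75 by the Euclidean algorithm: 75 = 1·64 + 11, 64 = 5·11 + 9, 11 = 1·9 + 2, 9 = 4·2 + 1, 2 = 2·1 + 0; back-substituting, 1 = 9 − 4·2 = 9 − 4·(11 − 1·9) = −4·11 + 5·9 = −4·11 + 5·(64 − 5·11) = 5·64 − 29·11 = 5·64 − 29·(75 − 1·64) = −29·75 + 34·64. Hence 64·34 ≡ 1, so 64⁻¹ ≡ 34 (mod 75).
Multiplying by 34: t ≡ 34·66 = 2244 ≡ 69 (mod 75).
Taking t = 69 gives k = 35 + 64·69 = 4451.
Indeed 4451 ≡ 35 (mod 64) and 4451 ≡ 26 (mod 75).

k = 4451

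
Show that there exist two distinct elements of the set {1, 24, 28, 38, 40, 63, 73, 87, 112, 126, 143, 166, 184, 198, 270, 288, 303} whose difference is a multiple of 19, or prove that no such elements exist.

No such pair exists.

Reduce each element modulo 19: 1↦1, 24↦5, 28↦9, 38↦0, 40↦2, 63↦6, 73↦16, 87↦11, 112↦17, 126↦12, 143↦10, 166↦14, 184↦13, 198↦8, 270↦4, 288↦3, 303↦18.
No residue repeats among the 17 elements, so no pair has difference ≡ 0 (mod 19).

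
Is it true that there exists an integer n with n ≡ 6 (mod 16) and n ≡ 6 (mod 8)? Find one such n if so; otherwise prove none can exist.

gcd(16, 8) = 8. A simultaneous solution exists iff 6 ≡ 6 (mod 8); here 6 mod 8 = 6 = 6 mod 8, so it does.
In fact n = 6 itself already satisfies 6 mod 8 = 6.
Verify: 6 = 0·16 + 6 and 6 = 0·8 + 6. ✓

n = 6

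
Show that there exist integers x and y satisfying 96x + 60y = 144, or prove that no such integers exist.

x = 4, y = -4

Every value of 96x + 60y is a multiple of gcd(96, 60) = 12; since 12 ∣ 144, solutions exist.
Dividing through by 12 reduces the equation to 8x + 5y = 12.
Run the Euclidean algorithm on 8 and 5: 8 = 1·5 + 3, 5 = 1·3 + 2, 3 = 1·2 + 1, 2 = 2·1 + 0.
Working back up the chain: 1 = 3 − 1·2 = 3 − (5 − 1·3) = −5 + 2·3 = −5 + 2·(8 − 1·5) = 2·8 − 3·5. So 8·2 + 5·(-3) = 1.
Times 12: 8·24 + 5·(-36) = 12, so (24, -36) solves it.
Shifting by a multiple of (5, −8) keeps it a solution: x = 24 − 4·5 = 4, y = -36 + 4·8 = -4.
Check: 96·4 + 60·(-4) = 384 − 240 = 144. ✓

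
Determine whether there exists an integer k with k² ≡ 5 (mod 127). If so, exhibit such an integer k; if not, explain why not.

No, no such integer exists.

127 is prime, so by Euler's criterion 5 is a square mod 127 iff 5^((127−1)/2) = 5^63 ≡ 1 (mod 127).
Squaring successively (mod 127): 5^2 = 25 ≡ 25; 5^4 ≡ 25² = 625 ≡ 117; 5^8 ≡ 117² = 13689 ≡ 100; 5^16 ≡ 100² = 10000 ≡ 94; 5^32 ≡ 94² = 8836 ≡ 73.
Since 63 = 32 + 16 + 8 + 4 + 2 + 1, 5^63 ≡ 73 · 94 · 100 · 117 · 25 · 5; multiplying out mod 127: 73·94 = 6862 ≡ 4, then 4·100 = 400 ≡ 19, then 19·117 = 2223 ≡ 64, then 64·25 = 1600 ≡ 76, then 76·5 = 380 ≡ 126. Thus 5^63 ≡ 126 ≡ −1 (mod 127).
By Euler's criterion 5 is a quadratic non-residue mod 127: no k satisfies k² ≡ 5 (mod 127).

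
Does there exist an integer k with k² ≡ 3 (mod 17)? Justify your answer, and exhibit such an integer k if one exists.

There is no such integer.

Squares mod 17 repeat after k = 8 (as (−k)² = k²); for k = 0..8 they are 0, 1, 4, 9, 16, 8, 2, 15, 13.
So the quadratic residues mod 17 are {0, 1, 2, 4, 8, 9, 13, 15, 16}, and 3 is not among them.
Therefore k² ≡ 3 (mod 17) has no solution.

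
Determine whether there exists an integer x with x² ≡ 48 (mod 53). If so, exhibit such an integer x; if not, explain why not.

No such integer exists.

Apply Euler's criterion with the prime 53: 48 is a quadratic residue iff 48^26 ≡ 1 (mod 53), and a non-residue iff it is ≡ −1.
Repeated squaring mod 53: 48^2 = 2304 ≡ 25; 48^4 ≡ 25² = 625 ≡ 42; 48^8 ≡ 42² = 1764 ≡ 15; 48^16 ≡ 15² = 225 ≡ 13.
Since 26 = 16 + 8 + 2, 48^26 ≡ 13 · 15 · 25; multiplying out mod 53: 13·15 = 195 ≡ 36, then 36·25 = 900 ≡ 52. Thus 48^26 ≡ 52 ≡ −1 (mod 53).
The value −1 means 48 is a non-residue modulo 53, so x² ≡ 48 (mod 53) is impossible.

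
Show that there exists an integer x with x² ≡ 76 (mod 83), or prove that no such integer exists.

No, no such integer exists.

83 is prime, so by Euler's criterion 76 is a square mod 83 iff 76^((83−1)/2) = 76^41 ≡ 1 (mod 83).
Squaring successively (mod 83): 76^2 = 5776 ≡ 49; 76^4 ≡ 49² = 2401 ≡ 77; 76^8 ≡ 77² = 5929 ≡ 36; 76^16 ≡ 36² = 1296 ≡ 51; 76^32 ≡ 51² = 2601 ≡ 28.
Since 41 = 32 + 8 + 1, 76^41 ≡ 28 · 36 · 76; multiplying out mod 83: 28·36 = 1008 ≡ 12, then 12·76 = 912 ≡ 82. Thus 76^41 ≡ 82 ≡ −1 (mod 83).
The value −1 means 76 is a non-residue modulo 83, so x² ≡ 76 (mod 83) is impossible.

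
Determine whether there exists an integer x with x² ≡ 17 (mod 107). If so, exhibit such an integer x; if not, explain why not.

Apply Euler's criterion with the prime 107: 17 is a quadratic residue iff 17^53 ≡ 1 (mod 107), and a non-residue iff it is ≡ −1.
Squaring successively (mod 107): 17^2 = 289 ≡ 75; 17^4 ≡ 75² = 5625 ≡ 61; 17^8 ≡ 61² = 3721 ≡ 83; 17^16 ≡ 83² = 6889 ≡ 41; 17^32 ≡ 41² = 1681 ≡ 76.
Since 53 = 32 + 16 + 4 + 1, 17^53 ≡ 76 · 41 · 61 · 17; multiplying out mod 107: 76·41 = 3116 ≡ 13, then 13·61 = 793 ≡ 44, then 44·17 = 748 ≡ 106. Thus 17^53 ≡ 106 ≡ −1 (mod 107).
The value −1 means 17 is a non-residue modulo 107, so x² ≡ 17 (mod 107) is impossible.

There is no such integer.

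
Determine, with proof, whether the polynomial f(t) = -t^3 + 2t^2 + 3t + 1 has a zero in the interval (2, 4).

Yes, f has a root in the interval.

f(2) = 7 and f(4) = -19, which have opposite signs.
Since f is a polynomial it is continuous on [2, 4].
By the Intermediate Value Theorem, f takes the value 0 somewhere in the open interval.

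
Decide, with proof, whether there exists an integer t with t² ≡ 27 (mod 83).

t = 44 works: 44² = 1936, and 1936 − 27 = 1909 = 23·83.

t = 44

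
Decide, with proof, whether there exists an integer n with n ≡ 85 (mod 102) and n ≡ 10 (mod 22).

No such integer exists.

Reduce both congruences modulo 2, which divides 102 and 22: they say n ≡ 85 (mod 2) and n ≡ 10 (mod 2).
But 85 mod 2 = 1 while 10 mod 2 = 0, a contradiction.
Hence the system has no solution.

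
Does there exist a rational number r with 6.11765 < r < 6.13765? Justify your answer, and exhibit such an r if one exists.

r = 49/8

Look for a denominator N such that an integer falls strictly between N·6.11765 and N·6.13765. N = 8 works: 8·6.11765 = 48.94120 < 49 < 49.10120 = 8·6.13765.
Hence 49/8 is a rational number with 6.11765 < 49/8 < 6.13765.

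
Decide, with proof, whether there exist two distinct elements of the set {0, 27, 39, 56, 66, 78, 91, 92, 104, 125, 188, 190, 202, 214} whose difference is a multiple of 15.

Reduce each element modulo 15: 0↦0, 27↦12, 39↦9, 56↦11, 66↦6, 78↦3, 91↦1, 92↦2, 104↦14, 125↦5, 188↦8, 190↦10, 202↦7, 214↦4.
All 14 residues are distinct, so no two elements differ by a multiple of 15.

No, no such pair exists.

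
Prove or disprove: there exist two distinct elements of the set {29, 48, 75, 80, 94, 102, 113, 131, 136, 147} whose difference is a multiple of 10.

Two integers differ by a multiple of 10 exactly when they have the same residue mod 10. The residues are 29↦9, 48↦8, 75↦5, 80↦0, 94↦4, 102↦2, 113↦3, 131↦1, 136↦6, 147↦7.
No residue repeats among the 10 elements, so no pair has difference ≡ 0 (mod 10).

No, no such pair exists.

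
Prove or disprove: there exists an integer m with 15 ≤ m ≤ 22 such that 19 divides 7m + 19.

Try m = 19: 7·19 + 19 = 152 = 8·19, which is divisible by 19.

m = 19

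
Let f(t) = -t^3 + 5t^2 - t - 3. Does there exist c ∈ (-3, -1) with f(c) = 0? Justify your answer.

No such root exists.

f(-3) = 72 and f(-1) = 4, both positive, so a sign-change argument is unavailable; we show f keeps this sign on the whole interval.
Shift to the endpoint -1: with t = -1 − u (0 < u < 2), one computes f(-1 − u) = u^3 + 8u^2 + 14u + 4.
All 4 nonzero coefficients of this polynomial in u are positive; hence for u > 0 the value is a sum of positive terms (the constant 4 among them).
So f is strictly positive on (-3, -1); no root exists in the interval.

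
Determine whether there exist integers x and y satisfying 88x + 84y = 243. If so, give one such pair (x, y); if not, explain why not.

gcd(88, 84) = 4, so every integer of the form 88x + 84y is a multiple of 4.
But 243 = 4·60 + 3, so 4 ∤ 243.
Hence no integers x, y satisfy the equation.

No, no such integers exist.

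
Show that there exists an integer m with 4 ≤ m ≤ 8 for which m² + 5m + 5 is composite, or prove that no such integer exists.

At m = 5: 5² + 5·5 + 5 = 55 = 5·11, which is composite.

m = 5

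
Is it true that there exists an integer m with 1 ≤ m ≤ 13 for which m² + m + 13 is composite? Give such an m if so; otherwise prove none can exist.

m = 8

At m = 8: 8² + 8 + 13 = 85 = 5·17, which is composite.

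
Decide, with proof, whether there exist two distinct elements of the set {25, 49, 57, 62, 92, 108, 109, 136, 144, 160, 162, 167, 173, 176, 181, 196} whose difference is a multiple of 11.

49 and 181 are such a pair.

49 mod 11 = 5 and 181 mod 11 = 5, so 181 − 49 = 132 = 12·11.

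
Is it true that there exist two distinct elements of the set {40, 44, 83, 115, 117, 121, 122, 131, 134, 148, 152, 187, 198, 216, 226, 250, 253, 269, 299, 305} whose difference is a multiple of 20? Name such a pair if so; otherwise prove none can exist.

No, no such pair exists.

Residues mod 20: 40↦0, 44↦4, 83↦3, 115↦15, 117↦17, 121↦1, 122↦2, 131↦11, 134↦14, 148↦8, 152↦12, 187↦7, 198↦18, 216↦16, 226↦6, 250↦10, 253↦13, 269↦9, 299↦19, 305↦5.
No residue repeats among the 20 elements, so no pair has difference ≡ 0 (mod 20).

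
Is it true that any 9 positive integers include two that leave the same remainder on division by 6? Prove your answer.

There are exactly 6 possible remainders on division by 6.
Placing 9 integers into 6 classes, some class receives at least two — say a and b.
So a and b have equal remainders mod 6, which is exactly what was to be shown.

Yes.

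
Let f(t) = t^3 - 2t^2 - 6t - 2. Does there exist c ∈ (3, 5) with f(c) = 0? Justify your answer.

Such a root exists.

f(3) = -11 and f(5) = 43, which have opposite signs.
f is continuous everywhere (it is a polynomial), in particular on [3, 5].
By the Intermediate Value Theorem, f takes the value 0 somewhere in the open interval.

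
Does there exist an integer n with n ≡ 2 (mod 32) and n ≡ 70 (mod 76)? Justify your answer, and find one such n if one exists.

The moduli are not coprime: gcd(32, 76) = 4. Compatibility requires 4 ∣ (70 − 2) = 68, which holds, so solutions exist.
Write n = 2 + 32t. Then 32t ≡ 70 − 2 ≡ 68 (mod 76); dividing through by 4 gives 8t ≡ 17 (mod 19).
To invert 8 modulo 19: 19 = 2·8 + 3, 8 = 2·3 + 2, 3 = 1·2 + 1, 2 = 2·1 + 0, and unwinding, 1 = 3 − 1·2 = 3 − (8 − 2·3) = −8 + 3·3 = −8 + 3·(19 − 2·8) = 3·19 − 7·8. Thus 8⁻¹ ≡ -7 ≡ 12 (mod 19).
Multiplying by 12: t ≡ 12·17 = 204 ≡ 14 (mod 19).
Then n = 2 + 32·14 = 450.
Verify: 450 = 14·32 + 2 and 450 = 5·76 + 70. ✓

n = 450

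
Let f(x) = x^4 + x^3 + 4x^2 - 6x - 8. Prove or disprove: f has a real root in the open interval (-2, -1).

The endpoint values f(-2) = 28 and f(-1) = 2 are both positive. Claim: f(x) > 0 for every x in (-2, -1).
Shift to the endpoint -1: with x = -1 − u (0 < u < 1), one computes f(-1 − u) = u^4 + 3u^3 + 7u^2 + 15u + 2.
All 5 nonzero coefficients of this polynomial in u are positive; hence for u > 0 the value is a sum of positive terms (the constant 2 among them).
Therefore f(x) > 0 throughout (-2, -1), and f has no zero there.

No.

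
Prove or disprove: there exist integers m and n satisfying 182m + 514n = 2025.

There are no such integers.

Any value of 182m + 514n is a multiple of gcd(182, 514) = 2.
But 2025 is not a multiple of 2 (it leaves remainder 1).
Hence no integers m, n satisfy the equation.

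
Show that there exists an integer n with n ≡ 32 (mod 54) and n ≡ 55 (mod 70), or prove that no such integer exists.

No, no such integer exists.

Reduce both congruences modulo 2, which divides 54 and 70: they say n ≡ 32 (mod 2) and n ≡ 55 (mod 2).
But 32 mod 2 = 0 while 55 mod 2 = 1, a contradiction.
Therefore no such n exists.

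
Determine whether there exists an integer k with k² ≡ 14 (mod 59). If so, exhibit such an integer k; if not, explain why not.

No such integer exists.

59 is prime, so by Euler's criterion 14 is a square mod 59 iff 14^((59−1)/2) = 14^29 ≡ 1 (mod 59).
Repeated squaring mod 59: 14^2 = 196 ≡ 19; 14^4 ≡ 19² = 361 ≡ 7; 14^8 ≡ 7² = 49 ≡ 49; 14^16 ≡ 49² = 2401 ≡ 41.
Since 29 = 16 + 8 + 4 + 1, 14^29 ≡ 41 · 49 · 7 · 14; multiplying out mod 59: 41·49 = 2009 ≡ 3, then 3·7 = 21 ≡ 21, then 21·14 = 294 ≡ 58. Thus 14^29 ≡ 58 ≡ −1 (mod 59).
By Euler's criterion 14 is a quadratic non-residue mod 59: no k satisfies k² ≡ 14 (mod 59).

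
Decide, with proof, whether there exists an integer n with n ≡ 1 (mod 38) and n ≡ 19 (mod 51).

gcd(38, 51) = 1, so the Chinese Remainder Theorem guarantees exactly one residue class mod 1938 satisfying both.
Write n = 1 + 38t and require 1 + 38t ≡ 19 (mod 51), i.e. 38t ≡ 18 (mod 51).
Since 38·47 = 1786 = 35·51 + 1, the inverse of 38 mod 51 is 47.
Therefore t ≡ 47·18 = 846 ≡ 30 (mod 51).
Taking t = 30 gives n = 1 + 38·30 = 1141.
Check: 1141 mod 38 = 1, 1141 mod 51 = 19. ✓

n = 1141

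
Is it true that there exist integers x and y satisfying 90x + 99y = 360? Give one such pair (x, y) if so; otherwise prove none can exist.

Every value of 90x + 99y is a multiple of gcd(90, 99) = 9; since 9 ∣ 360, solutions exist.
Dividing through by 9 reduces the equation to 10x + 11y = 40.
Euclidean algorithm: 11 = 1·10 + 1, 10 = 10·1 + 0.
Unwinding: 1 = 11 − 1·10, i.e. 10·(-1) + 11·1 = 1.
Scaling by 40 gives the particular solution (x, y) = (-40, 40).
Adding 4·11 to x and subtracting 4·10 from y gives the tidier solution (4, 0).
Indeed 90·4 + 99·0 = 360 + 0 = 360.

x = 4, y = 0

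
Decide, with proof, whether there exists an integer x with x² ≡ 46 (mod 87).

The prime 29 divides 87, so x² ≡ 46 (mod 87) would force x² ≡ 46 ≡ 17 (mod 29).
29 is prime, so by Euler's criterion 17 is a square mod 29 iff 17^((29−1)/2) = 17^14 ≡ 1 (mod 29).
Squaring successively (mod 29): 17^2 = 289 ≡ 28; 17^4 ≡ 28² = 784 ≡ 1; 17^8 ≡ 1² = 1 ≡ 1.
Since 14 = 8 + 4 + 2, 17^14 ≡ 1 · 1 · 28; multiplying out mod 29: 1·1 = 1 ≡ 1, then 1·28 = 28 ≡ 28. Thus 17^14 ≡ 28 ≡ −1 (mod 29).
The value −1 means 17 is a non-residue modulo 29, so x² ≡ 17 (mod 29) is impossible.
So 17 is not a square mod 29, and hence 46 is not a square mod 87.

There is no such integer.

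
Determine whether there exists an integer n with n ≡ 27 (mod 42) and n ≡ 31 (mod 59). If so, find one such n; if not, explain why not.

n = 1329

Since 42 and 59 share no common factor, CRT says the pair of congruences has a solution (unique mod 2478).
Write n = 27 + 42t and require 27 + 42t ≡ 31 (mod 59), i.e. 42t ≡ 4 (mod 59).
Note 42·52 = 2184 ≡ 1 (mod 59) (as 2184 − 1 = 37·59), so 42⁻¹ ≡ 52.
Therefore t ≡ 52·4 = 208 ≡ 31 (mod 59).
Taking t = 31 gives n = 27 + 42·31 = 1329.
Check: 1329 mod 42 = 27, 1329 mod 59 = 31. ✓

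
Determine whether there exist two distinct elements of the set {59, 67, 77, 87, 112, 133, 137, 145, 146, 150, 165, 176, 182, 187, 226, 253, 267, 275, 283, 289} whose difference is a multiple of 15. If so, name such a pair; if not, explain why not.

67 and 112 are such a pair.

Reduce each element mod 15: 59↦14, 67↦7, 77↦2, 87↦12, 112↦7, 133↦13, 137↦2, 145↦10, 146↦11, 150↦0, 165↦0, 176↦11, 182↦2, 187↦7, 226↦1, 253↦13, 267↦12, 275↦5, 283↦13, 289↦4. The residue 7 repeats (at 67 and 112), and 112 − 67 = 45 = 3·15.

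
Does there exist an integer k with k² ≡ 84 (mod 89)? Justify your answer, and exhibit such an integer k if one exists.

k = 23

Take k = 23. Then 23² = 529 = 5·89 + 84, so 23² ≡ 84 (mod 89).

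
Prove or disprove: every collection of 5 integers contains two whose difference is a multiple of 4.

Yes, this is always true.

Partition the integers by their residue mod 4; there are 4 classes.
Placing 5 integers into 4 classes, some class receives at least two — say a and b.
Then a ≡ b (mod 4), i.e. 4 ∣ (a − b).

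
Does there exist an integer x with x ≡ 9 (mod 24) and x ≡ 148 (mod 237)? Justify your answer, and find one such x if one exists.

gcd(24, 237) = 3. If x ≡ 9 (mod 24) and x ≡ 148 (mod 237), then x ≡ 9 (mod 3) and x ≡ 148 (mod 3).
But 9 mod 3 = 0 while 148 mod 3 = 1, a contradiction.
Therefore no such x exists.

No, no such integer exists.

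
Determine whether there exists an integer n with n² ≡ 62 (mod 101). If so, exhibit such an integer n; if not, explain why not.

No such integer exists.

101 is prime, so by Euler's criterion 62 is a square mod 101 iff 62^((101−1)/2) = 62^50 ≡ 1 (mod 101).
Repeated squaring mod 101: 62^2 = 3844 ≡ 6; 62^4 ≡ 6² = 36 ≡ 36; 62^8 ≡ 36² = 1296 ≡ 84; 62^16 ≡ 84² = 7056 ≡ 87; 62^32 ≡ 87² = 7569 ≡ 95.
Since 50 = 32 + 16 + 2, 62^50 ≡ 95 · 87 · 6; multiplying out mod 101: 95·87 = 8265 ≡ 84, then 84·6 = 504 ≡ 100. Thus 62^50 ≡ 100 ≡ −1 (mod 101).
By Euler's criterion 62 is a quadratic non-residue mod 101: no n satisfies n² ≡ 62 (mod 101).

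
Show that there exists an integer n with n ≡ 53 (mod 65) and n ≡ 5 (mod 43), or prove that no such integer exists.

n = 2198

gcd(65, 43) = 1, so the Chinese Remainder Theorem guarantees exactly one residue class mod 2795 satisfying both.
Write n = 53 + 65t and require 53 + 65t ≡ 5 (mod 43), i.e. 65t ≡ 38 (mod 43).
65 ≡ 22 (mod 43), so this reads 22t ≡ 38 (mod 43). To invert 22 modulo 43: 43 = 1·22 + 21, 22 = 1·21 + 1, 21 = 21·1 + 0, and unwinding, 1 = 22 − 1·21 = 22 − (43 − 1·22) = −43 + 2·22. Thus 22⁻¹ ≡ 2 (mod 43).
Therefore t ≡ 2·38 = 76 ≡ 33 (mod 43).
Taking t = 33 gives n = 53 + 65·33 = 2198.
Verify: 2198 = 33·65 + 53 and 2198 = 51·43 + 5. ✓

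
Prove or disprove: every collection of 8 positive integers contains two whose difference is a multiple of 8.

Consider the 8 integers 11, 12, …, 18. They lie in distinct residue classes modulo 8, since 8 ≤ 8.
The differences between them range over 1, …, 7, none of which is divisible by 8.

No; for instance {11, 12, 13, 14, 15, 16, 17, 18} is a counterexample.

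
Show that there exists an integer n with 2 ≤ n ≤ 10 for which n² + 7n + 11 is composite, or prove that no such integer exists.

At n = 9: 9² + 7·9 + 11 = 155 = 5·31, which is composite.

n = 9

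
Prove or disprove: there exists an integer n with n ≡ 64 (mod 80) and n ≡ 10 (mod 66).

n = 1264

gcd(80, 66) = 2. A simultaneous solution exists iff 64 ≡ 10 (mod 2); here 64 mod 2 = 0 = 10 mod 2, so it does.
Write n = 64 + 80t. Then 80t ≡ 10 − 64 ≡ 12 (mod 66); dividing through by 2 gives 40t ≡ 6 (mod 33).
40 ≡ 7 (mod 33), so this reads 7t ≡ 6 (mod 33). Since 7·19 = 133 = 4·33 + 1, the inverse of 7 mod 33 is 19.
Therefore t ≡ 19·6 = 114 ≡ 15 (mod 33).
Then n = 64 + 80·15 = 1264.
Verify: 1264 = 15·80 + 64 and 1264 = 19·66 + 10. ✓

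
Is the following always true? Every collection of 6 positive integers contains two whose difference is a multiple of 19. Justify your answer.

No, the set {23, 24, 25, 26, 27, 28} is a counterexample.

Consider the 6 integers 23, 24, …, 28. They lie in distinct residue classes modulo 19, since 6 ≤ 19.
The differences between them range over 1, …, 5, none of which is divisible by 19.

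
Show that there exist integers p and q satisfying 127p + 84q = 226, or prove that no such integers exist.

127 and 84 are coprime, so 127p + 84q ranges over all of ℤ.
Run the Euclidean algorithm on 127 and 84: 127 = 1·84 + 43, 84 = 1·43 + 41, 43 = 1·41 + 2, 41 = 20·2 + 1, 2 = 2·1 + 0.
Unwinding: 1 = 41 − 20·2 = 41 − 20·(43 − 1·41) = −20·43 + 21·41 = −20·43 + 21·(84 − 1·43) = 21·84 − 41·43 = 21·84 − 41·(127 − 1·84) = −41·127 + 62·84, i.e. 127·(-41) + 84·62 = 1.
Multiplying through by 226: p = (-41)·226 = -9266, q = 62·226 = 14012 is a solution.
Shifting by a multiple of (84, −127) keeps it a solution: p = -9266 + 111·84 = 58, q = 14012 − 111·127 = -85.
Check: 127·58 + 84·(-85) = 7366 − 7140 = 226. ✓

p = 58, q = -85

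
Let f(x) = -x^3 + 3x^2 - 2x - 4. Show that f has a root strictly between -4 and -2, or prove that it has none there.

No such root exists.

f(-4) = 116 and f(-2) = 20, both positive, so a sign-change argument is unavailable; we show f keeps this sign on the whole interval.
Substitute x = -2 − u, where 0 < u < 2 on the interval. Expanding, f(-2 − u) = u^3 + 9u^2 + 26u + 20.
All 4 nonzero coefficients of this polynomial in u are positive; hence for u > 0 the value is a sum of positive terms (the constant 20 among them).
So f is strictly positive on (-4, -2); no root exists in the interval.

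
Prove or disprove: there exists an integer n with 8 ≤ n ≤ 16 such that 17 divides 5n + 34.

There is no such integer n in that range.

The values of 5n + 34 for n = 8, 9, …, 16 are 74, 79, 84, 89, 94, 99, 104, 109, 114; reduced mod 17 these are 6, 11, 16, 4, 9, 14, 2, 7, 12.
Since 0 is absent from this list, 17 ∤ 5n + 34 for every n with 8 ≤ n ≤ 16.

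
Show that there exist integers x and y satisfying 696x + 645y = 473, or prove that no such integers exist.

No, no such integers exist.

gcd(696, 645) = 3, so every integer of the form 696x + 645y is a multiple of 3.
However 473 leaves remainder 2 on division by 3.
Hence no integers x, y satisfy the equation.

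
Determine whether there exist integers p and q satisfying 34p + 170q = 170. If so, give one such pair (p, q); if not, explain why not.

p = 0, q = 1

Every value of 34p + 170q is a multiple of gcd(34, 170) = 34; since 34 ∣ 170, solutions exist.
Dividing through by 34 reduces the equation to 1p + 5q = 5.
With a unit coefficient on p, (p, q) = (5, 0) is an immediate solution.
The general solution is p = 5 + 5k, q = 0 − 1k; taking k = -1 gives the smaller pair p = 0, q = 1.
Check: 34·0 + 170·1 = 0 + 170 = 170. ✓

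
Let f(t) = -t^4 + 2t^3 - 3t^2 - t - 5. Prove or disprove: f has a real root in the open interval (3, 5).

No.

f(3) = -62 and f(5) = -460, both negative, so a sign-change argument is unavailable; we show f keeps this sign on the whole interval.
Substitute t = 3 + u, where 0 < u < 2 on the interval. Expanding, f(3 + u) = -u^4 - 10u^3 - 39u^2 - 73u - 62.
The nonzero coefficients here are all negative, so for u > 0 every term is negative (or zero), and the constant term -62 is strictly negative.
So f is strictly negative on (3, 5); no root exists in the interval.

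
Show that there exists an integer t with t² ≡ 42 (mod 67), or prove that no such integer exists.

Apply Euler's criterion with the prime 67: 42 is a quadratic residue iff 42^33 ≡ 1 (mod 67), and a non-residue iff it is ≡ −1.
Repeated squaring mod 67: 42^2 = 1764 ≡ 22; 42^4 ≡ 22² = 484 ≡ 15; 42^8 ≡ 15² = 225 ≡ 24; 42^16 ≡ 24² = 576 ≡ 40; 42^32 ≡ 40² = 1600 ≡ 59.
Since 33 = 32 + 1, 42^33 ≡ 59 · 42; multiplying out mod 67: 59·42 = 2478 ≡ 66. Thus 42^33 ≡ 66 ≡ −1 (mod 67).
The value −1 means 42 is a non-residue modulo 67, so t² ≡ 42 (mod 67) is impossible.

No, no such integer exists.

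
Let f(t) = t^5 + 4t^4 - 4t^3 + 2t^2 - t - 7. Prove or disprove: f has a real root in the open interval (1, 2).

f(1) = -5 and f(2) = 63, which have opposite signs.
As a polynomial, f is continuous on every closed interval.
By the Intermediate Value Theorem, f takes the value 0 somewhere in the open interval.

Yes, f has a root in the interval.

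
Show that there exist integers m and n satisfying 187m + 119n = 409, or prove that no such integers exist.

No, no such integers exist.

gcd(187, 119) = 17, so every integer of the form 187m + 119n is a multiple of 17.
However 409 leaves remainder 1 on division by 17.
Therefore 187m + 119n = 409 has no solution in integers.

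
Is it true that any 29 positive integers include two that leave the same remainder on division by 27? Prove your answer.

Yes, this is always true.

Each integer lies in one of the 27 residue classes modulo 27.
Placing 29 integers into 27 classes, some class receives at least two — say a and b.
That is, a and b leave the same remainder on division by 27, as claimed.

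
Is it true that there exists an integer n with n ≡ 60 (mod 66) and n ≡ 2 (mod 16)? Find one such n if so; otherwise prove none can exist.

gcd(66, 16) = 2. A simultaneous solution exists iff 60 ≡ 2 (mod 2); here 60 mod 2 = 0 = 2 mod 2, so it does.
Step through n = 60, 60 + 66, 60 + 2·66, …: the values 60, 126, 192, 258 reduce mod 16 to 12, 14, 0, 2. The value 258 hits 2.
Check: 258 mod 66 = 60, 258 mod 16 = 2. ✓

n = 258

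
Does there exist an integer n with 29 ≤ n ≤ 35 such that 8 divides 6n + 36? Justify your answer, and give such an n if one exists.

At n = 29 the value 210 is not a multiple of 8. n = 30 works, since 6·30 + 36 = 216 = 27·8.

n = 30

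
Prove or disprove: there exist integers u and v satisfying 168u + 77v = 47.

No such integers exist.

Both 168 and 77 are divisible by gcd(168, 77) = 7, hence so is any combination 168u + 77v.
But 47 is not a multiple of 7 (it leaves remainder 5).
Therefore 168u + 77v = 47 has no solution in integers.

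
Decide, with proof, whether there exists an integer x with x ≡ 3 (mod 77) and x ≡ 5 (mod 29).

Since 77 and 29 share no common factor, CRT says the pair of congruences has a solution (unique mod 2233).
Write x = 3 + 77t and require 3 + 77t ≡ 5 (mod 29), i.e. 77t ≡ 2 (mod 29).
77 ≡ 19 (mod 29), so this reads 19t ≡ 2 (mod 29). Note 19·26 = 494 ≡ 1 (mod 29) (as 494 − 1 = 17·29), so 19⁻¹ ≡ 26.
Therefore t ≡ 26·2 = 52 ≡ 23 (mod 29).
With t = 23: x = 3 + 77·23 = 1774.
Verify: 1774 = 23·77 + 3 and 1774 = 61·29 + 5. ✓

x = 1774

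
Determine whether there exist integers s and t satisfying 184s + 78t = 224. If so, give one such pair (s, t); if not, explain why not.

s = 8, t = -16

Every value of 184s + 78t is a multiple of gcd(184, 78) = 2; since 2 ∣ 224, solutions exist.
Dividing through by 2 reduces the equation to 92s + 39t = 112.
Euclidean algorithm: 92 = 2·39 + 14, 39 = 2·14 + 11, 14 = 1·11 + 3, 11 = 3·3 + 2, 3 = 1·2 + 1, 2 = 2·1 + 0.
Back-substituting, 1 = 3 − 1·2 = 3 − (11 − 3·3) = −11 + 4·3 = −11 + 4·(14 − 1·11) = 4·14 − 5·11 = 4·14 − 5·(39 − 2·14) = −5·39 + 14·14 = −5·39 + 14·(92 − 2·39) = 14·92 − 33·39; that is, 92·14 + 39·(-33) = 1.
Multiplying through by 112: s = 14·112 = 1568, t = (-33)·112 = -3696 is a solution.
Subtracting 40·39 from s and adding 40·92 to t gives the tidier solution (8, -16).
Check: 184·8 + 78·(-16) = 1472 − 1248 = 224. ✓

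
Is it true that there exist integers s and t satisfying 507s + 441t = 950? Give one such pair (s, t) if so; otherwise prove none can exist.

There are no such integers.

Any value of 507s + 441t is a multiple of gcd(507, 441) = 3.
But 950 is not a multiple of 3 (it leaves remainder 2).
So the equation is unsolvable over ℤ.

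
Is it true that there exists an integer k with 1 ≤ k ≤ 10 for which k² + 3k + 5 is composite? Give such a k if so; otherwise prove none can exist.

k = 7

At k = 7: 7² + 3·7 + 5 = 75 = 3·25, which is composite.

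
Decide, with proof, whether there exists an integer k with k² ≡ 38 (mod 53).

k = 12

k = 12 works: 12² = 144, and 144 − 38 = 106 = 2·53.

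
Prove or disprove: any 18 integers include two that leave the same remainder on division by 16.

Yes.

Partition the integers by their residue mod 16; there are 16 classes.
With 18 integers and only 16 classes, the pigeonhole principle forces two of them, say a and b, into the same class.
So a and b have equal remainders mod 16, which is exactly what was to be shown.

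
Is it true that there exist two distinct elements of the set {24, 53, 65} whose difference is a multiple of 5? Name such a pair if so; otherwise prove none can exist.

Residues mod 5: 24↦4, 53↦3, 65↦0.
No residue repeats among the 3 elements, so no pair has difference ≡ 0 (mod 5).

No such pair exists.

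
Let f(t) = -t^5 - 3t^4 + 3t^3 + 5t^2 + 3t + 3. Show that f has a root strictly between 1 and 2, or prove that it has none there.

Such a root exists.

f(1) = 10 and f(2) = -27, which have opposite signs.
f is continuous everywhere (it is a polynomial), in particular on [1, 2].
By the Intermediate Value Theorem f must vanish at some point of (1, 2).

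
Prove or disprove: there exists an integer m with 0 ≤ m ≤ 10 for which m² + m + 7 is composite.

At m = 7: 7² + 7 + 7 = 63 = 3·21, which is composite.

m = 7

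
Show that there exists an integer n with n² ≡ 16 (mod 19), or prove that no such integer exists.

Take n = 4. Then 4² = 16, and since 0 ≤ 16 < 19 this is already reduced: 4² ≡ 16 (mod 19).

n = 4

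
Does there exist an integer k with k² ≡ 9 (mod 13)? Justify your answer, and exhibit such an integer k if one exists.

Take k = 3. Then 3² = 9, and since 0 ≤ 9 < 13 this is already reduced: 3² ≡ 9 (mod 13).

k = 3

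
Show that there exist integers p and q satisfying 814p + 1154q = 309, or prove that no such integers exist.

Any value of 814p + 1154q is a multiple of gcd(814, 1154) = 2.
But 309 is not a multiple of 2 (it leaves remainder 1).
Hence no integers p, q satisfy the equation.

No, no such integers exist.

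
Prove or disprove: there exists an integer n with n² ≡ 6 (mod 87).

n = 66 works: 66² = 4356, and 4356 − 6 = 4350 = 50·87.

n = 66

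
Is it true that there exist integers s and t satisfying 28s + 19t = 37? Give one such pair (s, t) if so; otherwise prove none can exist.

s = 2, t = -1

Since gcd(28, 19) = 1, every integer is an integer combination of 28 and 19.
Euclidean algorithm: 28 = 1·19 + 9, 19 = 2·9 + 1, 9 = 9·1 + 0.
Back-substituting, 1 = 19 − 2·9 = 19 − 2·(28 − 1·19) = −2·28 + 3·19; that is, 28·(-2) + 19·3 = 1.
Multiplying through by 37: s = (-2)·37 = -74, t = 3·37 = 111 is a solution.
Shifting by a multiple of (19, −28) keeps it a solution: s = -74 + 4·19 = 2, t = 111 − 4·28 = -1.
Check: 28·2 + 19·(-1) = 56 − 19 = 37. ✓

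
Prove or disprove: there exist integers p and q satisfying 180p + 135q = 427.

Both 180 and 135 are divisible by gcd(180, 135) = 45, hence so is any combination 180p + 135q.
But 427 is not a multiple of 45 (it leaves remainder 22).
Hence no integers p, q satisfy the equation.

No, no such integers exist.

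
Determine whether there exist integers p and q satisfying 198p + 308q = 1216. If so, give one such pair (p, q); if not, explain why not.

Both 198 and 308 are divisible by gcd(198, 308) = 22, hence so is any combination 198p + 308q.
However 1216 leaves remainder 6 on division by 22.
So the equation is unsolvable over ℤ.

No such integers exist.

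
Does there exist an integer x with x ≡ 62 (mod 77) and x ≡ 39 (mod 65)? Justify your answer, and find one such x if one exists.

x = 2834

Since 77 and 65 share no common factor, CRT says the pair of congruences has a solution (unique mod 5005).
Write x = 62 + 77t and require 62 + 77t ≡ 39 (mod 65), i.e. 77t ≡ 42 (mod 65).
77 ≡ 12 (mod 65), so this reads 12t ≡ 42 (mod 65). To invert 12 modulo 65: 65 = 5·12 + 5, 12 = 2·5 + 2, 5 = 2·2 + 1, 2 = 2·1 + 0, and unwinding, 1 = 5 − 2·2 = 5 − 2·(12 − 2·5) = −2·12 + 5·5 = −2·12 + 5·(65 − 5·12) = 5·65 − 27·12. Thus 12⁻¹ ≡ -27 ≡ 38 (mod 65).
Therefore t ≡ 38·42 = 1596 ≡ 36 (mod 65).
Taking t = 36 gives x = 62 + 77·36 = 2834.
Check: 2834 mod 77 = 62, 2834 mod 65 = 39. ✓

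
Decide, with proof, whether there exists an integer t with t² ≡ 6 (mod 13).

No, no such integer exists.

Squares mod 13 repeat after t = 6 (as (−t)² = t²); for t = 0..6 they are 0, 1, 4, 9, 3, 12, 10.
The set of squares mod 13 is therefore {0, 1, 3, 4, 9, 10, 12}, which does not contain 6.
Hence no integer t has t² ≡ 6 (mod 13).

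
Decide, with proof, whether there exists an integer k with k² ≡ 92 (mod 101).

k = 71 works: 71² = 5041, and 5041 − 92 = 4949 = 49·101.

k = 71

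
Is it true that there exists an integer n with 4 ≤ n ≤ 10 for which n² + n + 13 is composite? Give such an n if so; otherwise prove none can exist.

n = 4

At n = 4: 4² + 4 + 13 = 33 = 3·11, which is composite.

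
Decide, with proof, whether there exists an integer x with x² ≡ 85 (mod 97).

x = 52

x = 52 works: 52² = 2704, and 2704 − 85 = 2619 = 27·97.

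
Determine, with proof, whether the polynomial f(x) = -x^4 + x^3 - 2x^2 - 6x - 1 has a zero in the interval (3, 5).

The endpoint values f(3) = -91 and f(5) = -581 are both negative. Claim: f(x) < 0 for every x in (3, 5).
Substitute x = 3 + u, where 0 < u < 2 on the interval. Expanding, f(3 + u) = -u^4 - 11u^3 - 47u^2 - 99u - 91.
All 5 nonzero coefficients of this polynomial in u are negative; hence for u > 0 the value is a sum of negative terms (the constant -91 among them).
So f is strictly negative on (3, 5); no root exists in the interval.

f has no root in that interval.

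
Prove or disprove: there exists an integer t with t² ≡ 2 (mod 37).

No such integer exists.

Apply Euler's criterion with the prime 37: 2 is a quadratic residue iff 2^18 ≡ 1 (mod 37), and a non-residue iff it is ≡ −1.
Repeated squaring mod 37: 2^2 = 4 ≡ 4; 2^4 ≡ 4² = 16 ≡ 16; 2^8 ≡ 16² = 256 ≡ 34; 2^16 ≡ 34² = 1156 ≡ 9.
Since 18 = 16 + 2, 2^18 ≡ 9 · 4; multiplying out mod 37: 9·4 = 36 ≡ 36. Thus 2^18 ≡ 36 ≡ −1 (mod 37).
The value −1 means 2 is a non-residue modulo 37, so t² ≡ 2 (mod 37) is impossible.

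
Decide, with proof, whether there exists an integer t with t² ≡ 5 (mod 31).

t = 25

t = 25 works: 25² = 625, and 625 − 5 = 620 = 20·31.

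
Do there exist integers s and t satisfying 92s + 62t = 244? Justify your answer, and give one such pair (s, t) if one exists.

Since gcd(92, 62) = 2 and 244 = 2·122, Bézout's identity guarantees a solution.
Dividing through by 2 reduces the equation to 46s + 31t = 122.
Dividing repeatedly: 46 = 1·31 + 15, 31 = 2·15 + 1, 15 = 15·1 + 0.
Back-substituting, 1 = 31 − 2·15 = 31 − 2·(46 − 1·31) = −2·46 + 3·31; that is, 46·(-2) + 31·3 = 1.
Multiplying through by 122: s = (-2)·122 = -244, t = 3·122 = 366 is a solution.
Shifting by a multiple of (31, −46) keeps it a solution: s = -244 + 8·31 = 4, t = 366 − 8·46 = -2.
Indeed 92·4 + 62·(-2) = 368 − 124 = 244.

s = 4, t = -2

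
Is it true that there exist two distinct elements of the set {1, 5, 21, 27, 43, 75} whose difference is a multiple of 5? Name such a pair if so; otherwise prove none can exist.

1 mod 5 = 1 and 21 mod 5 = 1, so 21 − 1 = 20 = 4·5.

Yes: 1 and 21.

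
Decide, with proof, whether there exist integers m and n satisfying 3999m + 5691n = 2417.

There are no such integers.

gcd(3999, 5691) = 3, so every integer of the form 3999m + 5691n is a multiple of 3.
However 2417 leaves remainder 2 on division by 3.
Hence no integers m, n satisfy the equation.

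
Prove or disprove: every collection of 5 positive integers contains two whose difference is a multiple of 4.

Yes, this is always true.

Partition the integers by their residue mod 4; there are 4 classes.
Since 5 > 4, two of the 5 integers must share a residue class by the pigeonhole principle; call them a and b.
Equal remainders mean a − b ≡ 0 (mod 4), so 4 divides their difference.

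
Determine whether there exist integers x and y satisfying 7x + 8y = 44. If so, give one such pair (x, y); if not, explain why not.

Since gcd(7, 8) = 1, every integer is an integer combination of 7 and 8.
Euclidean algorithm: 8 = 1·7 + 1, 7 = 7·1 + 0.
Unwinding: 1 = 8 − 1·7, i.e. 7·(-1) + 8·1 = 1.
Scaling by 44 gives the particular solution (x, y) = (-44, 44).
The general solution is x = -44 + 8k, y = 44 − 7k; taking k = 6 gives the smaller pair x = 4, y = 2.
Indeed 7·4 + 8·2 = 28 + 16 = 44.

x = 4, y = 2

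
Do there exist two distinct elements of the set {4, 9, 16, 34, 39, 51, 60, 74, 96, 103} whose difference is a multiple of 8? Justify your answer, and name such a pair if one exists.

Yes: 4 and 60.

Both 4 and 60 leave remainder 4 on division by 8; their difference 56 = 7·8 is a multiple of 8.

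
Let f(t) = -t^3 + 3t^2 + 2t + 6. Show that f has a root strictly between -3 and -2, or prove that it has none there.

The endpoint values f(-3) = 54 and f(-2) = 22 are both positive. Claim: f(t) > 0 for every t in (-3, -2).
Substitute t = -2 − u, where 0 < u < 1 on the interval. Expanding, f(-2 − u) = u^3 + 9u^2 + 22u + 22.
The nonzero coefficients here are all positive, so for u > 0 every term is positive (or zero), and the constant term 22 is strictly positive.
Therefore f(t) > 0 throughout (-3, -2), and f has no zero there.

No such root exists.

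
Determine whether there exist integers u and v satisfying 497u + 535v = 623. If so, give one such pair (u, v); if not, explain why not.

497 and 535 are coprime, so 497u + 535v ranges over all of ℤ.
Run the Euclidean algorithm on 535 and 497: 535 = 1·497 + 38, 497 = 13·38 + 3, 38 = 12·3 + 2, 3 = 1·2 + 1, 2 = 2·1 + 0.
Back-substituting, 1 = 3 − 1·2 = 3 − (38 − 12·3) = −38 + 13·3 = −38 + 13·(497 − 13·38) = 13·497 − 170·38 = 13·497 − 170·(535 − 1·497) = −170·535 + 183·497; that is, 497·183 + 535·(-170) = 1.
Scaling by 623 gives the particular solution (u, v) = (114009, -105910).
The general solution is u = 114009 + 535k, v = -105910 − 497k; taking k = -213 gives the smaller pair u = 54, v = -49.
Check: 497·54 + 535·(-49) = 26838 − 26215 = 623. ✓

u = 54, v = -49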